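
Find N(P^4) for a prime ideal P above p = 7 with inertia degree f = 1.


N(P^a) = p^(a*f)
= 7^(4*1)
= 7^4
= 2401

2401


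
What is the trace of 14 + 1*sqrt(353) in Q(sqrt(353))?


Tr(a + b*sqrt(d)) = (a + b*sqrt(d)) + (a - b*sqrt(d)) = 2a
= 2 * (14)
= 28

28


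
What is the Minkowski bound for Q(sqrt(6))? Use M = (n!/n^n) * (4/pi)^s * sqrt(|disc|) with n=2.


d = 6, d mod 4 = 2, so disc(K) = 4d = 24; |disc(K)| = 24
Real quadratic field, so n = 2, s = r2 = 0, r1 = 2
M = (n!/n^n) * (4/pi)^s * sqrt(|disc(K)|) = (2!/2^2) * (4/pi)^0 * sqrt(24)
= 0.5 * 1.000000 * 4.898979
= 2.4495

2.4495


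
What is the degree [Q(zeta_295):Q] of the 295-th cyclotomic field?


The degree equals Euler's totient phi(295).
295 = 5 * 59
phi(295) = 232

232


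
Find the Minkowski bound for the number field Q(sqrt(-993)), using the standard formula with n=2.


d = -993, d mod 4 = 3, so disc(K) = 4d = -3972; |disc(K)| = 3972
Imaginary quadratic field, so n = 2, s = r2 = 1, r1 = 0
M = (n!/n^n) * (4/pi)^s * sqrt(|disc(K)|) = (2!/2^2) * (4/pi)^1 * sqrt(3972)
= 0.5 * 1.273240 * 63.023805
= 40.1222

40.1222


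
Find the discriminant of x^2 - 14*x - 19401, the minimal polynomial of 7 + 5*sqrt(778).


The element 7 + 5*sqrt(778) has minimal polynomial:
x^2 - 14*x - 19401
Discriminant = (-14)^2 - 4*(-19401)
= 196 + 77604
= 77800

77800


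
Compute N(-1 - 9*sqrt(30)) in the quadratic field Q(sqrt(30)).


N(a + b*sqrt(d)) = a^2 - d*b^2
= (-1)^2 - (30)*(-9)^2
= 1 - 2430
= -2429

-2429


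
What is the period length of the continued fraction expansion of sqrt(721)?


Run the CF algorithm for sqrt(721).
a_0 = floor(sqrt(721)) = 26; set m_0=0, q_0=1.
Recurrence: m' = q*a - m,  q' = (d - m'^2)/q,  a' = floor((a_0 + m')/q').
  step 1: m=26, q=45, a=1
  step 2: m=19, q=8, a=5
  step 3: m=21, q=35, a=1
  step 4: m=14, q=15, a=2
  step 5: m=16, q=31, a=1
  step 6: m=15, q=16, a=2
  step 7: m=17, q=27, a=1
  step 8: m=10, q=23, a=1
  step 9: m=13, q=24, a=1
  step 10: m=11, q=25, a=1
  step 11: m=14, q=21, a=1
  step 12: m=7, q=32, a=1
  step 13: m=25, q=3, a=17
  step 14: m=26, q=15, a=3
  step 15: m=19, q=24, a=1
  step 16: m=5, q=29, a=1
  step 17: m=24, q=5, a=10
  step 18: m=26, q=9, a=5
  step 19: m=19, q=40, a=1
  step 20: m=21, q=7, a=6
  step 21: m=21, q=40, a=1
  step 22: m=19, q=9, a=5
  step 23: m=26, q=5, a=10
  step 24: m=24, q=29, a=1
  step 25: m=5, q=24, a=1
  step 26: m=19, q=15, a=3
  step 27: m=26, q=3, a=17
  step 28: m=25, q=32, a=1
  step 29: m=7, q=21, a=1
  step 30: m=14, q=25, a=1
  step 31: m=11, q=24, a=1
  step 32: m=13, q=23, a=1
  step 33: m=10, q=27, a=1
  step 34: m=17, q=16, a=2
  step 35: m=15, q=31, a=1
  step 36: m=16, q=15, a=2
  step 37: m=14, q=35, a=1
  step 38: m=21, q=8, a=5
  step 39: m=19, q=45, a=1
  step 40: m=26, q=1, a=52
a_40 = 2*a_0 = 52, so the period closes here.
sqrt(721) = [26; 1, 5, 1, 2, 1, 2, 1, 1, 1, 1, 1, 1, 17, 3, 1, 1, 10, 5, 1, 6, 1, 5, 10, 1, 1, 3, 17, 1, 1, 1, 1, 1, 1, 2, 1, 2, 1, 5, 1, 52]
Period length = 40

40


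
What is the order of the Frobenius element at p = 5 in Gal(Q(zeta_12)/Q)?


The Frobenius at p in Gal(Q(zeta_n)/Q) = (Z/nZ)* is the class of p, so its order is ord_12(5), the smallest k >= 1 with 5^k = 1 mod 12.
n = 12 = 2^2 * 3, phi(12) = 4; the order divides phi(n).
Divisors of 4: 1, 2, 4
Repeated squaring mod 12: 5^1 = 5, 5^2 = 1, 5^4 = 1
Test divisors in increasing order:
  k=1: 5^1 = 5 mod 12
  k=2: 5^2 = 1 mod 12  <- first divisor giving 1
Order = 2

2


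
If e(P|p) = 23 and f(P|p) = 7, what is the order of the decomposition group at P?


|D_P| = e * f
= 23 * 7
= 161

161


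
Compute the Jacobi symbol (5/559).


Compute (5/559) via quadratic reciprocity:
  reciprocity: (5/559) -> +(559/5)
  reduce: (4/5)
  pull out 2: (2/5) = -1  (since 5 mod 8 = 5)
  pull out 2: (2/5) = -1  (since 5 mod 8 = 5)
  (1/5) = 1
Product of signs = 1

1


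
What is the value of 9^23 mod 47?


p = 47 is prime and the exponent is (p-1)/2 = 23, so by Euler's criterion 9^23 = (9/47) = +1 or -1 mod 47.
Compute by square-and-multiply:
  23 = 16 + 4 + 2 + 1 (binary 10111)
  Repeated squaring mod 47: 9^1 = 9, 9^2 = 34, 9^4 = 28, 9^8 = 32, 9^16 = 37
  9^23 = 9^16 * 9^4 * 9^2 * 9^1 = 37 * 28 * 34 * 9 mod 47
    37 * 28 = 1036 = 2 mod 47
    2 * 34 = 68 = 21 mod 47
    21 * 9 = 189 = 1 mod 47
  9^23 = 1 mod 47
Result 1: 9 is a quadratic residue mod 47.
9^23 mod 47 = 1

1


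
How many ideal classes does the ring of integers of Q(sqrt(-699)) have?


K = Q(sqrt(-699)). d mod 4 = 1, so D = disc(K) = d = -699
h(K) equals the number of primitive reduced positive-definite forms (a, b, c) = a*x^2 + b*x*y + c*y^2 with b^2 - 4ac = D,
where reduced means |b| <= a <= c, with b >= 0 whenever |b| = a or a = c, and primitive means gcd(a, b, c) = 1.
Reduced forces 3a^2 <= |D| = 699, so 1 <= a <= 15; b must have the parity of D, and c = (b^2 - D)/(4a) must be an integer >= a.
Enumerate a = 1..15, b in [-a, a]:
  a=1: (1, 1, 175)  [1]
  a=2: none
  a=3: (3, 3, 59)  [1]
  a=4: none
  a=5: (5, -1, 35), (5, 1, 35)  [2]
  a=6: none
  a=7: (7, -1, 25), (7, 1, 25)  [2]
  a=8..10: none
  a=11: (11, -7, 17), (11, 7, 17)  [2]
  a=12: none
  a=13: (13, -9, 15), (13, 9, 15)  [2]
  a=14..15: none
Total reduced forms: 1 + 1 + 2 + 2 + 2 + 2 = 10
h = 10

10


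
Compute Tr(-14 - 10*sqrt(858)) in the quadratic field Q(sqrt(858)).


Tr(a + b*sqrt(d)) = (a + b*sqrt(d)) + (a - b*sqrt(d)) = 2a
= 2 * (-14)
= -28

-28


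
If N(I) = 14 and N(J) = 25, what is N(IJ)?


N(IJ) = N(I) * N(J)
= 14 * 25
= 350

350


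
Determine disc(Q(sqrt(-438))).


For K = Q(sqrt(d)) with d squarefree: disc(K) = d if d = 1 mod 4, and disc(K) = 4d if d = 2 or 3 mod 4.
Here d = -438, and d mod 4 = 2.
d = 2 mod 4, not 1 (O_K = Z[sqrt(d)]), so disc(K) = 4d = 4 * (-438) = -1752

-1752


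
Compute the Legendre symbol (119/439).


p = 439 is prime, so compute (119/439) with the reciprocity algorithm (Jacobi-symbol steps: pull out 2s via (2/n), flip via reciprocity, reduce):
  reciprocity: (119/439) -> -(439/119)
  reduce: (82/119)
  pull out 2: (2/119) = +1  (since 119 mod 8 = 7)
  reciprocity: (41/119) -> +(119/41)
  reduce: (37/41)
  reciprocity: (37/41) -> +(41/37)
  reduce: (4/37)
  pull out 2: (2/37) = -1  (since 37 mod 8 = 5)
  pull out 2: (2/37) = -1  (since 37 mod 8 = 5)
  (1/37) = 1
Product of signs = -1
(119/439) = -1

-1


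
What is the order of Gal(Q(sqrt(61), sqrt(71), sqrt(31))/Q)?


The 3 square roots of distinct primes are multiplicatively independent over Q,
so [K:Q] = 2^3 and Gal(K/Q) is isomorphic to (Z/2Z)^3.
|Gal| = 2^3 = 8

8


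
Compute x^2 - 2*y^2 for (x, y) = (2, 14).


x^2 - d*y^2
= 2^2 - 2*14^2
= 4 - 392
= -388

-388


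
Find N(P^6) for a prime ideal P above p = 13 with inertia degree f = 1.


N(P^a) = p^(a*f)
= 13^(6*1)
= 13^6
= 4826809

4826809


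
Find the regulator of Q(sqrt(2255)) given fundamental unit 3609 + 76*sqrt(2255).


epsilon = 3609 + 76*sqrt(2255)
= 7217.9999
R = ln(7217.9999)
= 8.8843

8.8843


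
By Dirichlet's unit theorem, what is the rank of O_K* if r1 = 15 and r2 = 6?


By Dirichlet's unit theorem:
rank = r1 + r2 - 1
= 15 + 6 - 1
= 20

20


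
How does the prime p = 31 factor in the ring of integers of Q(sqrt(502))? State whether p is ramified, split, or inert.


K = Q(sqrt(502)). Since d mod 4 = 2, disc(K) = 2008.
Check p | disc: 2008 mod 31 = 24.
p does not divide disc. Compute Legendre symbol (d/p):
6^((31-1)/2) mod 31 = -1
(d/p) = -1, so p is inert: (p) stays prime with e=1, f=2, g=1.
Therefore p is inert.

inert


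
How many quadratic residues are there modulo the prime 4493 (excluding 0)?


For prime p, the number of non-zero quadratic residues is (p-1)/2.
= (4493-1)/2
= 2246

2246


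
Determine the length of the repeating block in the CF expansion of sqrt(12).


Run the CF algorithm for sqrt(12).
a_0 = floor(sqrt(12)) = 3; set m_0=0, q_0=1.
Recurrence: m' = q*a - m,  q' = (d - m'^2)/q,  a' = floor((a_0 + m')/q').
  step 1: m=3, q=3, a=2
  step 2: m=3, q=1, a=6
a_2 = 2*a_0 = 6, so the period closes here.
sqrt(12) = [3; 2, 6]
Period length = 2

2


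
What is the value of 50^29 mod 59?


p = 59 is prime and the exponent is (p-1)/2 = 29, so by Euler's criterion 50^29 = (50/59) = +1 or -1 mod 59.
Compute by square-and-multiply:
  29 = 16 + 8 + 4 + 1 (binary 11101)
  Repeated squaring mod 59: 50^1 = 50, 50^2 = 22, 50^4 = 12, 50^8 = 26, 50^16 = 27
  50^29 = 50^16 * 50^8 * 50^4 * 50^1 = 27 * 26 * 12 * 50 mod 59
    27 * 26 = 702 = 53 mod 59
    53 * 12 = 636 = 46 mod 59
    46 * 50 = 2300 = 58 mod 59
  50^29 = 58 mod 59
Result 58 = p - 1 = -1 mod 59: 50 is a quadratic non-residue mod 59. As a residue in [0, p-1] the value is 58.
50^29 mod 59 = 58

58


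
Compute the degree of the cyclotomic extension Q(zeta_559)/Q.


The degree equals Euler's totient phi(559).
559 = 13 * 43
phi(559) = 504

504


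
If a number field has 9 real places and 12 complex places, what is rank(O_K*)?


By Dirichlet's unit theorem:
rank = r1 + r2 - 1
= 9 + 12 - 1
= 20

20


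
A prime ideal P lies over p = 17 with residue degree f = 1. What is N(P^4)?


N(P^a) = p^(a*f)
= 17^(4*1)
= 17^4
= 83521

83521


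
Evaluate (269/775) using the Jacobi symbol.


Compute (269/775) via quadratic reciprocity:
  reciprocity: (269/775) -> +(775/269)
  reduce: (237/269)
  reciprocity: (237/269) -> +(269/237)
  reduce: (32/237)
  pull out 2: (2/237) = -1  (since 237 mod 8 = 5)
  pull out 2: (2/237) = -1  (since 237 mod 8 = 5)
  pull out 2: (2/237) = -1  (since 237 mod 8 = 5)
  pull out 2: (2/237) = -1  (since 237 mod 8 = 5)
  pull out 2: (2/237) = -1  (since 237 mod 8 = 5)
  (1/237) = 1
Product of signs = -1

-1


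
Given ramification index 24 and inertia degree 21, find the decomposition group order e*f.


|D_P| = e * f
= 24 * 21
= 504

504


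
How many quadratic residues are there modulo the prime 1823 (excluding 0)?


For prime p, the number of non-zero quadratic residues is (p-1)/2.
= (1823-1)/2
= 911

911


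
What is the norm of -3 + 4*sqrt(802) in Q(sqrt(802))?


N(a + b*sqrt(d)) = a^2 - d*b^2
= (-3)^2 - (802)*(4)^2
= 9 - 12832
= -12823

-12823


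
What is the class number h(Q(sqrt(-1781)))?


K = Q(sqrt(-1781)). d mod 4 = 3, so D = disc(K) = 4d = -7124
h(K) equals the number of primitive reduced positive-definite forms (a, b, c) = a*x^2 + b*x*y + c*y^2 with b^2 - 4ac = D,
where reduced means |b| <= a <= c, with b >= 0 whenever |b| = a or a = c, and primitive means gcd(a, b, c) = 1.
Reduced forces 3a^2 <= |D| = 7124, so 1 <= a <= 48; b must have the parity of D, and c = (b^2 - D)/(4a) must be an integer >= a.
Enumerate a = 1..48, b in [-a, a]:
  a=1: (1, 0, 1781)  [1]
  a=2: (2, 2, 891)  [1]
  a=3: (3, -2, 594), (3, 2, 594)  [2]
  a=4: none
  a=5: (5, -4, 357), (5, 4, 357)  [2]
  a=6: (6, -2, 297), (6, 2, 297)  [2]
  a=7: (7, -4, 255), (7, 4, 255)  [2]
  a=8: none
  a=9: (9, -2, 198), (9, 2, 198)  [2]
  a=10: (10, -6, 179), (10, 6, 179)  [2]
  a=11: (11, -2, 162), (11, 2, 162)  [2]
  a=12: none
  a=13: (13, 0, 137)  [1]
  a=14: (14, -10, 129), (14, 10, 129)  [2]
  a=15: (15, -14, 122), (15, -4, 119), (15, 4, 119), (15, 14, 122)  [4]
  a=16: none
  a=17: (17, -4, 105), (17, 4, 105)  [2]
  a=18: (18, -2, 99), (18, 2, 99)  [2]
  a=19: (19, -18, 98), (19, 18, 98)  [2]
  a=20: none
  a=21: (21, -10, 86), (21, -4, 85), (21, 4, 85), (21, 10, 86)  [4]
  a=22: (22, -2, 81), (22, 2, 81)  [2]
  a=23: (23, -12, 79), (23, 12, 79)  [2]
  a=24: none
  a=25: (25, -24, 77), (25, 24, 77)  [2]
  a=26: (26, 26, 75)  [1]
  a=27: (27, -2, 66), (27, 2, 66)  [2]
  a=28..29: none
  a=30: (30, -26, 65), (30, -14, 61), (30, 14, 61), (30, 26, 65)  [4]
  a=31..32: none
  a=33: (33, -20, 57), (33, -2, 54), (33, 2, 54), (33, 20, 57)  [4]
  a=34: (34, -30, 59), (34, 30, 59)  [2]
  a=35: (35, -24, 55), (35, -4, 51), (35, 4, 51), (35, 24, 55)  [4]
  a=36..37: none
  a=38: (38, -18, 49), (38, 18, 49)  [2]
  a=39: (39, -26, 50), (39, 26, 50)  [2]
  a=40: none
  a=41: (41, -16, 45), (41, 16, 45)  [2]
  a=42: (42, -38, 51), (42, -10, 43), (42, 10, 43), (42, 38, 51)  [4]
  a=43..44: none
  a=45: (45, -34, 46), (45, 34, 46)  [2]
  a=46..48: none
Total reduced forms: 1 + 1 + 2 + 2 + 2 + 2 + 2 + 2 + 2 + 1 + 2 + 4 + 2 + 2 + 2 + 4 + 2 + 2 + 2 + 1 + 2 + 4 + 4 + 2 + 4 + 2 + 2 + 2 + 4 + 2 = 68
h = 68

68


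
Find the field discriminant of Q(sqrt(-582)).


For K = Q(sqrt(d)) with d squarefree: disc(K) = d if d = 1 mod 4, and disc(K) = 4d if d = 2 or 3 mod 4.
Here d = -582, and d mod 4 = 2.
d = 2 mod 4, not 1 (O_K = Z[sqrt(d)]), so disc(K) = 4d = 4 * (-582) = -2328

-2328


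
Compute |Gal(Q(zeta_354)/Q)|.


|Gal(Q(zeta_354)/Q)| = phi(354)
= 116

116


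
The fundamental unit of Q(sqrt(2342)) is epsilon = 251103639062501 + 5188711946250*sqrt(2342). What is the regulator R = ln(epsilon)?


epsilon = 251103639062501 + 5188711946250*sqrt(2342)
= 5.0221e+14
R = ln(5.0221e+14)
= 33.8500

33.8500


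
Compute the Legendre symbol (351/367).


p = 367 is prime, so compute (351/367) with the reciprocity algorithm (Jacobi-symbol steps: pull out 2s via (2/n), flip via reciprocity, reduce):
  reciprocity: (351/367) -> -(367/351)
  reduce: (16/351)
  pull out 2: (2/351) = +1  (since 351 mod 8 = 7)
  pull out 2: (2/351) = +1  (since 351 mod 8 = 7)
  pull out 2: (2/351) = +1  (since 351 mod 8 = 7)
  pull out 2: (2/351) = +1  (since 351 mod 8 = 7)
  (1/351) = 1
Product of signs = -1
(351/367) = -1

-1


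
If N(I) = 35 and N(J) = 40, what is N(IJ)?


N(IJ) = N(I) * N(J)
= 35 * 40
= 1400

1400


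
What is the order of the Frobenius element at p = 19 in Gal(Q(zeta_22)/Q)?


The Frobenius at p in Gal(Q(zeta_n)/Q) = (Z/nZ)* is the class of p, so its order is ord_22(19), the smallest k >= 1 with 19^k = 1 mod 22.
n = 22 = 2 * 11, phi(22) = 10; the order divides phi(n).
Divisors of 10: 1, 2, 5, 10
Repeated squaring mod 22: 19^1 = 19, 19^2 = 9, 19^4 = 15, 19^8 = 5
Test divisors in increasing order:
  k=1: 19^1 = 19 mod 22
  k=2: 19^2 = 9 mod 22
  k=5: 19^5 = 15 * 19 = 21 mod 22
  k=10: 19^10 = 5 * 9 = 1 mod 22  <- first divisor giving 1
Order = 10

10


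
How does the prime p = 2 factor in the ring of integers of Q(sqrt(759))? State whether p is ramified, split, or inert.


K = Q(sqrt(759)). Since d mod 4 = 3, disc(K) = 3036.
Check p | disc: 3036 mod 2 = 0.
p divides disc, so p ramifies: (p) = P^2 with e=2, f=1, g=1.
Therefore p is ramified.

ramified


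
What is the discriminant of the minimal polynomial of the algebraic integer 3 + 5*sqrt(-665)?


The element 3 + 5*sqrt(-665) has minimal polynomial:
x^2 - 6*x + 16634
Discriminant = (-6)^2 - 4*(16634)
= 36 - 66536
= -66500

-66500


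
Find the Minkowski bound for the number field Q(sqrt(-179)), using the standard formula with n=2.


d = -179, d mod 4 = 1, so disc(K) = d = -179; |disc(K)| = 179
Imaginary quadratic field, so n = 2, s = r2 = 1, r1 = 0
M = (n!/n^n) * (4/pi)^s * sqrt(|disc(K)|) = (2!/2^2) * (4/pi)^1 * sqrt(179)
= 0.5 * 1.273240 * 13.379088
= 8.5174

8.5174


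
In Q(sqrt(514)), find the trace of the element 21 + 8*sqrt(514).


Tr(a + b*sqrt(d)) = (a + b*sqrt(d)) + (a - b*sqrt(d)) = 2a
= 2 * (21)
= 42

42


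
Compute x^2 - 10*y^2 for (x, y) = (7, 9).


x^2 - d*y^2
= 7^2 - 10*9^2
= 49 - 810
= -761

-761


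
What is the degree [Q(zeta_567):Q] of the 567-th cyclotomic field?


The degree equals Euler's totient phi(567).
567 = 3^4 * 7
phi(567) = 324

324


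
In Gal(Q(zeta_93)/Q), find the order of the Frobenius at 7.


The Frobenius at p in Gal(Q(zeta_n)/Q) = (Z/nZ)* is the class of p, so its order is ord_93(7), the smallest k >= 1 with 7^k = 1 mod 93.
n = 93 = 3 * 31, phi(93) = 60; the order divides phi(n).
Divisors of 60: 1, 2, 3, 4, 5, 6, 10, 12, 15, 20, 30, 60
Repeated squaring mod 93: 7^1 = 7, 7^2 = 49, 7^4 = 76, 7^8 = 10, 7^16 = 7, 7^32 = 49
Test divisors in increasing order:
  k=1: 7^1 = 7 mod 93
  k=2: 7^2 = 49 mod 93
  k=3: 7^3 = 49 * 7 = 64 mod 93
  k=4: 7^4 = 76 mod 93
  k=5: 7^5 = 76 * 7 = 67 mod 93
  k=6: 7^6 = 76 * 49 = 4 mod 93
  k=10: 7^10 = 10 * 49 = 25 mod 93
  k=12: 7^12 = 10 * 76 = 16 mod 93
  k=15: 7^15 = 10 * 76 * 49 * 7 = 1 mod 93  <- first divisor giving 1
Order = 15

15


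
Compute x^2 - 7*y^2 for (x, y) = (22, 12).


x^2 - d*y^2
= 22^2 - 7*12^2
= 484 - 1008
= -524

-524


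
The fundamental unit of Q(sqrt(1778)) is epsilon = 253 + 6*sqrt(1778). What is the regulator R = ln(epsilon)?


epsilon = 253 + 6*sqrt(1778)
= 505.9980
R = ln(505.9980)
= 6.2265

6.2265


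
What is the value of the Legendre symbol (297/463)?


p = 463 is prime, so compute (297/463) with the reciprocity algorithm (Jacobi-symbol steps: pull out 2s via (2/n), flip via reciprocity, reduce):
  reciprocity: (297/463) -> +(463/297)
  reduce: (166/297)
  pull out 2: (2/297) = +1  (since 297 mod 8 = 1)
  reciprocity: (83/297) -> +(297/83)
  reduce: (48/83)
  pull out 2: (2/83) = -1  (since 83 mod 8 = 3)
  pull out 2: (2/83) = -1  (since 83 mod 8 = 3)
  pull out 2: (2/83) = -1  (since 83 mod 8 = 3)
  pull out 2: (2/83) = -1  (since 83 mod 8 = 3)
  reciprocity: (3/83) -> -(83/3)
  reduce: (2/3)
  pull out 2: (2/3) = -1  (since 3 mod 8 = 3)
  (1/3) = 1
Product of signs = 1
(297/463) = 1

1


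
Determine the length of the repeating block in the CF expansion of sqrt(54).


Run the CF algorithm for sqrt(54).
a_0 = floor(sqrt(54)) = 7; set m_0=0, q_0=1.
Recurrence: m' = q*a - m,  q' = (d - m'^2)/q,  a' = floor((a_0 + m')/q').
  step 1: m=7, q=5, a=2
  step 2: m=3, q=9, a=1
  step 3: m=6, q=2, a=6
  step 4: m=6, q=9, a=1
  step 5: m=3, q=5, a=2
  step 6: m=7, q=1, a=14
a_6 = 2*a_0 = 14, so the period closes here.
sqrt(54) = [7; 2, 1, 6, 1, 2, 14]
Period length = 6

6


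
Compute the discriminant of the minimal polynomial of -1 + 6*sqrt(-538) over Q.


The element -1 + 6*sqrt(-538) has minimal polynomial:
x^2 + 2*x + 19369
Discriminant = (2)^2 - 4*(19369)
= 4 - 77476
= -77472

-77472


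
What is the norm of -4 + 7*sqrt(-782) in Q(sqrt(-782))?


N(a + b*sqrt(d)) = a^2 - d*b^2
= (-4)^2 - (-782)*(7)^2
= 16 + 38318
= 38334

38334


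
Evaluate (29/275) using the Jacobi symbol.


Compute (29/275) via quadratic reciprocity:
  reciprocity: (29/275) -> +(275/29)
  reduce: (14/29)
  pull out 2: (2/29) = -1  (since 29 mod 8 = 5)
  reciprocity: (7/29) -> +(29/7)
  reduce: (1/7)
  (1/7) = 1
Product of signs = -1

-1


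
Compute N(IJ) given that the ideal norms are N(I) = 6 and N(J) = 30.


N(IJ) = N(I) * N(J)
= 6 * 30
= 180

180


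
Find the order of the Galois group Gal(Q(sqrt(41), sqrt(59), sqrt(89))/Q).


The 3 square roots of distinct primes are multiplicatively independent over Q,
so [K:Q] = 2^3 and Gal(K/Q) is isomorphic to (Z/2Z)^3.
|Gal| = 2^3 = 8

8


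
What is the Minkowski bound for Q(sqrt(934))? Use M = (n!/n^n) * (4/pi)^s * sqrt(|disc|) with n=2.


d = 934, d mod 4 = 2, so disc(K) = 4d = 3736; |disc(K)| = 3736
Real quadratic field, so n = 2, s = r2 = 0, r1 = 2
M = (n!/n^n) * (4/pi)^s * sqrt(|disc(K)|) = (2!/2^2) * (4/pi)^0 * sqrt(3736)
= 0.5 * 1.000000 * 61.122827
= 30.5614

30.5614


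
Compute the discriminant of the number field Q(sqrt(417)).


For K = Q(sqrt(d)) with d squarefree: disc(K) = d if d = 1 mod 4, and disc(K) = 4d if d = 2 or 3 mod 4.
Here d = 417, and d mod 4 = 1.
d = 1 mod 4 (O_K = Z[(1+sqrt(d))/2]), so disc(K) = d = 417

417


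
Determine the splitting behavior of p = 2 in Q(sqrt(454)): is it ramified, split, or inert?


K = Q(sqrt(454)). Since d mod 4 = 2, disc(K) = 1816.
Check p | disc: 1816 mod 2 = 0.
p divides disc, so p ramifies: (p) = P^2 with e=2, f=1, g=1.
Therefore p is ramified.

ramified


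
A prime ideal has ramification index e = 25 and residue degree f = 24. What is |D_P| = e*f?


|D_P| = e * f
= 25 * 24
= 600

600


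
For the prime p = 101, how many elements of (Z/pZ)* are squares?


For prime p, the number of non-zero quadratic residues is (p-1)/2.
= (101-1)/2
= 50

50


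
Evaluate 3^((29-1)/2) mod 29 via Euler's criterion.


p = 29 is prime and the exponent is (p-1)/2 = 14, so by Euler's criterion 3^14 = (3/29) = +1 or -1 mod 29.
Compute by square-and-multiply:
  14 = 8 + 4 + 2 (binary 1110)
  Repeated squaring mod 29: 3^1 = 3, 3^2 = 9, 3^4 = 23, 3^8 = 7
  3^14 = 3^8 * 3^4 * 3^2 = 7 * 23 * 9 mod 29
    7 * 23 = 161 = 16 mod 29
    16 * 9 = 144 = 28 mod 29
  3^14 = 28 mod 29
Result 28 = p - 1 = -1 mod 29: 3 is a quadratic non-residue mod 29. As a residue in [0, p-1] the value is 28.
3^14 mod 29 = 28

28


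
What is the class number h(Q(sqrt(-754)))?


K = Q(sqrt(-754)). d mod 4 = 2, so D = disc(K) = 4d = -3016
h(K) equals the number of primitive reduced positive-definite forms (a, b, c) = a*x^2 + b*x*y + c*y^2 with b^2 - 4ac = D,
where reduced means |b| <= a <= c, with b >= 0 whenever |b| = a or a = c, and primitive means gcd(a, b, c) = 1.
Reduced forces 3a^2 <= |D| = 3016, so 1 <= a <= 31; b must have the parity of D, and c = (b^2 - D)/(4a) must be an integer >= a.
Enumerate a = 1..31, b in [-a, a]:
  a=1: (1, 0, 754)  [1]
  a=2: (2, 0, 377)  [1]
  a=3..4: none
  a=5: (5, -2, 151), (5, 2, 151)  [2]
  a=6: none
  a=7: (7, -6, 109), (7, 6, 109)  [2]
  a=8..9: none
  a=10: (10, -8, 77), (10, 8, 77)  [2]
  a=11: (11, -8, 70), (11, 8, 70)  [2]
  a=12: none
  a=13: (13, 0, 58)  [1]
  a=14: (14, -8, 55), (14, 8, 55)  [2]
  a=15..18: none
  a=19: (19, -10, 41), (19, 10, 41)  [2]
  a=20..21: none
  a=22: (22, -8, 35), (22, 8, 35)  [2]
  a=23..24: none
  a=25: (25, -22, 35), (25, 22, 35)  [2]
  a=26: (26, 0, 29)  [1]
  a=27..31: none
Total reduced forms: 1 + 1 + 2 + 2 + 2 + 2 + 1 + 2 + 2 + 2 + 2 + 1 = 20
h = 20

20


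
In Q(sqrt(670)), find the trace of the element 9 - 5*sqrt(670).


Tr(a + b*sqrt(d)) = (a + b*sqrt(d)) + (a - b*sqrt(d)) = 2a
= 2 * (9)
= 18

18


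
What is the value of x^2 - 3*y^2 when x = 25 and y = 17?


x^2 - d*y^2
= 25^2 - 3*17^2
= 625 - 867
= -242

-242


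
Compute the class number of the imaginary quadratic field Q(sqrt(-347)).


K = Q(sqrt(-347)). d mod 4 = 1, so D = disc(K) = d = -347
h(K) equals the number of primitive reduced positive-definite forms (a, b, c) = a*x^2 + b*x*y + c*y^2 with b^2 - 4ac = D,
where reduced means |b| <= a <= c, with b >= 0 whenever |b| = a or a = c, and primitive means gcd(a, b, c) = 1.
Reduced forces 3a^2 <= |D| = 347, so 1 <= a <= 10; b must have the parity of D, and c = (b^2 - D)/(4a) must be an integer >= a.
Enumerate a = 1..10, b in [-a, a]:
  a=1: (1, 1, 87)  [1]
  a=2: none
  a=3: (3, -1, 29), (3, 1, 29)  [2]
  a=4..8: none
  a=9: (9, -7, 11), (9, 7, 11)  [2]
  a=10: none
Total reduced forms: 1 + 2 + 2 = 5
h = 5

5


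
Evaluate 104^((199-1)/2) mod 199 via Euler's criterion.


p = 199 is prime and the exponent is (p-1)/2 = 99, so by Euler's criterion 104^99 = (104/199) = +1 or -1 mod 199.
Compute by square-and-multiply:
  99 = 64 + 32 + 2 + 1 (binary 1100011)
  Repeated squaring mod 199: 104^1 = 104, 104^2 = 70, 104^4 = 124, 104^8 = 53, 104^16 = 23, 104^32 = 131, 104^64 = 47
  104^99 = 104^64 * 104^32 * 104^2 * 104^1 = 47 * 131 * 70 * 104 mod 199
    47 * 131 = 6157 = 187 mod 199
    187 * 70 = 13090 = 155 mod 199
    155 * 104 = 16120 = 1 mod 199
  104^99 = 1 mod 199
Result 1: 104 is a quadratic residue mod 199.
104^99 mod 199 = 1

1


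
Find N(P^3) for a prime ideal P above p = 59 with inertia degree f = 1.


N(P^a) = p^(a*f)
= 59^(3*1)
= 59^3
= 205379

205379


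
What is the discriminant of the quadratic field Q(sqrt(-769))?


For K = Q(sqrt(d)) with d squarefree: disc(K) = d if d = 1 mod 4, and disc(K) = 4d if d = 2 or 3 mod 4.
Here d = -769, and d mod 4 = 3.
d = 3 mod 4, not 1 (O_K = Z[sqrt(d)]), so disc(K) = 4d = 4 * (-769) = -3076

-3076


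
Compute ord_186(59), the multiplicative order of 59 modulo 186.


We want ord_186(59), the smallest k >= 1 with 59^k = 1 mod 186.
n = 186 = 2 * 3 * 31, phi(186) = 60; the order divides phi(n).
Divisors of 60: 1, 2, 3, 4, 5, 6, 10, 12, 15, 20, 30, 60
Repeated squaring mod 186: 59^1 = 59, 59^2 = 133, 59^4 = 19, 59^8 = 175, 59^16 = 121, 59^32 = 133
Test divisors in increasing order:
  k=1: 59^1 = 59 mod 186
  k=2: 59^2 = 133 mod 186
  k=3: 59^3 = 133 * 59 = 35 mod 186
  k=4: 59^4 = 19 mod 186
  k=5: 59^5 = 19 * 59 = 5 mod 186
  k=6: 59^6 = 19 * 133 = 109 mod 186
  k=10: 59^10 = 175 * 133 = 25 mod 186
  k=12: 59^12 = 175 * 19 = 163 mod 186
  k=15: 59^15 = 175 * 19 * 133 * 59 = 125 mod 186
  k=20: 59^20 = 121 * 19 = 67 mod 186
  k=30: 59^30 = 121 * 175 * 19 * 133 = 1 mod 186  <- first divisor giving 1
Order = 30

30


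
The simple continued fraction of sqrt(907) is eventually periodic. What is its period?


Run the CF algorithm for sqrt(907).
a_0 = floor(sqrt(907)) = 30; set m_0=0, q_0=1.
Recurrence: m' = q*a - m,  q' = (d - m'^2)/q,  a' = floor((a_0 + m')/q').
  step 1: m=30, q=7, a=8
  step 2: m=26, q=33, a=1
  step 3: m=7, q=26, a=1
  step 4: m=19, q=21, a=2
  step 5: m=23, q=18, a=2
  step 6: m=13, q=41, a=1
  step 7: m=28, q=3, a=19
  step 8: m=29, q=22, a=2
  step 9: m=15, q=31, a=1
  step 10: m=16, q=21, a=2
  step 11: m=26, q=11, a=5
  step 12: m=29, q=6, a=9
  step 13: m=25, q=47, a=1
  step 14: m=22, q=9, a=5
  step 15: m=23, q=42, a=1
  step 16: m=19, q=13, a=3
  step 17: m=20, q=39, a=1
  step 18: m=19, q=14, a=3
  step 19: m=23, q=27, a=1
  step 20: m=4, q=33, a=1
  step 21: m=29, q=2, a=29
  step 22: m=29, q=33, a=1
  step 23: m=4, q=27, a=1
  step 24: m=23, q=14, a=3
  step 25: m=19, q=39, a=1
  step 26: m=20, q=13, a=3
  step 27: m=19, q=42, a=1
  step 28: m=23, q=9, a=5
  step 29: m=22, q=47, a=1
  step 30: m=25, q=6, a=9
  step 31: m=29, q=11, a=5
  step 32: m=26, q=21, a=2
  step 33: m=16, q=31, a=1
  step 34: m=15, q=22, a=2
  step 35: m=29, q=3, a=19
  step 36: m=28, q=41, a=1
  step 37: m=13, q=18, a=2
  step 38: m=23, q=21, a=2
  step 39: m=19, q=26, a=1
  step 40: m=7, q=33, a=1
  step 41: m=26, q=7, a=8
  step 42: m=30, q=1, a=60
a_42 = 2*a_0 = 60, so the period closes here.
sqrt(907) = [30; 8, 1, 1, 2, 2, 1, 19, 2, 1, 2, 5, 9, 1, 5, 1, 3, 1, 3, 1, 1, 29, 1, 1, 3, 1, 3, 1, 5, 1, 9, 5, 2, 1, 2, 19, 1, 2, 2, 1, 1, 8, 60]
Period length = 42

42


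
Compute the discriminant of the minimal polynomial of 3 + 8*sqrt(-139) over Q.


The element 3 + 8*sqrt(-139) has minimal polynomial:
x^2 - 6*x + 8905
Discriminant = (-6)^2 - 4*(8905)
= 36 - 35620
= -35584

-35584


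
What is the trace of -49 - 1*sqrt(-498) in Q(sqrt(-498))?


Tr(a + b*sqrt(d)) = (a + b*sqrt(d)) + (a - b*sqrt(d)) = 2a
= 2 * (-49)
= -98

-98


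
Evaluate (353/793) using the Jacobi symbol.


Compute (353/793) via quadratic reciprocity:
  reciprocity: (353/793) -> +(793/353)
  reduce: (87/353)
  reciprocity: (87/353) -> +(353/87)
  reduce: (5/87)
  reciprocity: (5/87) -> +(87/5)
  reduce: (2/5)
  pull out 2: (2/5) = -1  (since 5 mod 8 = 5)
  (1/5) = 1
Product of signs = -1

-1


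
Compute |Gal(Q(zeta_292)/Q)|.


|Gal(Q(zeta_292)/Q)| = phi(292)
= 144

144


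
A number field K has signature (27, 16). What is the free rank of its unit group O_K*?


By Dirichlet's unit theorem:
rank = r1 + r2 - 1
= 27 + 16 - 1
= 42

42


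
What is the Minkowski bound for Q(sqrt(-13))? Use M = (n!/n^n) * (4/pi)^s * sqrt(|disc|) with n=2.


d = -13, d mod 4 = 3, so disc(K) = 4d = -52; |disc(K)| = 52
Imaginary quadratic field, so n = 2, s = r2 = 1, r1 = 0
M = (n!/n^n) * (4/pi)^s * sqrt(|disc(K)|) = (2!/2^2) * (4/pi)^1 * sqrt(52)
= 0.5 * 1.273240 * 7.211103
= 4.5907

4.5907


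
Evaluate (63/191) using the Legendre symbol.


p = 191 is prime, so compute (63/191) with the reciprocity algorithm (Jacobi-symbol steps: pull out 2s via (2/n), flip via reciprocity, reduce):
  reciprocity: (63/191) -> -(191/63)
  reduce: (2/63)
  pull out 2: (2/63) = +1  (since 63 mod 8 = 7)
  (1/63) = 1
Product of signs = -1
(63/191) = -1

-1


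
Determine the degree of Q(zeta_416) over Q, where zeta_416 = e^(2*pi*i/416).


The degree equals Euler's totient phi(416).
416 = 2^5 * 13
phi(416) = 192

192


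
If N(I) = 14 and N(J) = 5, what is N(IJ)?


N(IJ) = N(I) * N(J)
= 14 * 5
= 70

70


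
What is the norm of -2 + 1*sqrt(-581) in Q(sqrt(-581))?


N(a + b*sqrt(d)) = a^2 - d*b^2
= (-2)^2 - (-581)*(1)^2
= 4 + 581
= 585

585


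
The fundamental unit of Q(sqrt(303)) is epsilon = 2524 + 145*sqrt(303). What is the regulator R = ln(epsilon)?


epsilon = 2524 + 145*sqrt(303)
= 5047.9998
R = ln(5047.9998)
= 8.5267

8.5267


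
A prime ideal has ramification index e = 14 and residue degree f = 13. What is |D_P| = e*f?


|D_P| = e * f
= 14 * 13
= 182

182


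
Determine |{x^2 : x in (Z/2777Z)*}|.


For prime p, the number of non-zero quadratic residues is (p-1)/2.
= (2777-1)/2
= 1388

1388


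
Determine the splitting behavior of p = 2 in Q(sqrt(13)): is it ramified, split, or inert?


K = Q(sqrt(13)). Since d mod 4 = 1, disc(K) = 13.
Check p | disc: 13 mod 2 = 1.
p=2 does not divide disc (d is 1 mod 4). 2 splits iff d = 1 mod 8.
d mod 8 = 5, so (d/2) = -1.
(d/p) = -1, so p is inert: (p) stays prime with e=1, f=2, g=1.
Therefore p is inert.

inert


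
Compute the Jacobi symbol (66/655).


Compute (66/655) via quadratic reciprocity:
  pull out 2: (2/655) = +1  (since 655 mod 8 = 7)
  reciprocity: (33/655) -> +(655/33)
  reduce: (28/33)
  pull out 2: (2/33) = +1  (since 33 mod 8 = 1)
  pull out 2: (2/33) = +1  (since 33 mod 8 = 1)
  reciprocity: (7/33) -> +(33/7)
  reduce: (5/7)
  reciprocity: (5/7) -> +(7/5)
  reduce: (2/5)
  pull out 2: (2/5) = -1  (since 5 mod 8 = 5)
  (1/5) = 1
Product of signs = -1

-1


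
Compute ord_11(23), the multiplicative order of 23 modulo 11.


We want ord_11(23), the smallest k >= 1 with 23^k = 1 mod 11.
n = 11 = 11, phi(11) = 10; the order divides phi(n).
Divisors of 10: 1, 2, 5, 10
Repeated squaring mod 11: 23^1 = 1, 23^2 = 1, 23^4 = 1, 23^8 = 1
Test divisors in increasing order:
  k=1: 23^1 = 1 mod 11  <- first divisor giving 1
Order = 1

1


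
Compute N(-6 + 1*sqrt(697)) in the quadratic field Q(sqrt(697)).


N(a + b*sqrt(d)) = a^2 - d*b^2
= (-6)^2 - (697)*(1)^2
= 36 - 697
= -661

-661


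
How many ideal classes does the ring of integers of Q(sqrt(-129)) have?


K = Q(sqrt(-129)). d mod 4 = 3, so D = disc(K) = 4d = -516
h(K) equals the number of primitive reduced positive-definite forms (a, b, c) = a*x^2 + b*x*y + c*y^2 with b^2 - 4ac = D,
where reduced means |b| <= a <= c, with b >= 0 whenever |b| = a or a = c, and primitive means gcd(a, b, c) = 1.
Reduced forces 3a^2 <= |D| = 516, so 1 <= a <= 13; b must have the parity of D, and c = (b^2 - D)/(4a) must be an integer >= a.
Enumerate a = 1..13, b in [-a, a]:
  a=1: (1, 0, 129)  [1]
  a=2: (2, 2, 65)  [1]
  a=3: (3, 0, 43)  [1]
  a=4: none
  a=5: (5, -2, 26), (5, 2, 26)  [2]
  a=6: (6, 6, 23)  [1]
  a=7: (7, -4, 19), (7, 4, 19)  [2]
  a=8..9: none
  a=10: (10, -2, 13), (10, 2, 13)  [2]
  a=11: (11, -10, 14), (11, 10, 14)  [2]
  a=12..13: none
Total reduced forms: 1 + 1 + 1 + 2 + 1 + 2 + 2 + 2 = 12
h = 12

12


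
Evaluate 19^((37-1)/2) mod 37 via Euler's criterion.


p = 37 is prime and the exponent is (p-1)/2 = 18, so by Euler's criterion 19^18 = (19/37) = +1 or -1 mod 37.
Compute by square-and-multiply:
  18 = 16 + 2 (binary 10010)
  Repeated squaring mod 37: 19^1 = 19, 19^2 = 28, 19^4 = 7, 19^8 = 12, 19^16 = 33
  19^18 = 19^16 * 19^2 = 33 * 28 mod 37
    33 * 28 = 924 = 36 mod 37
  19^18 = 36 mod 37
Result 36 = p - 1 = -1 mod 37: 19 is a quadratic non-residue mod 37. As a residue in [0, p-1] the value is 36.
19^18 mod 37 = 36

36


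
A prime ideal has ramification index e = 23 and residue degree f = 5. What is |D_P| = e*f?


|D_P| = e * f
= 23 * 5
= 115

115


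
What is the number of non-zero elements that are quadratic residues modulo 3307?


For prime p, the number of non-zero quadratic residues is (p-1)/2.
= (3307-1)/2
= 1653

1653


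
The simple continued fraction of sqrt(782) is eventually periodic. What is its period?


Run the CF algorithm for sqrt(782).
a_0 = floor(sqrt(782)) = 27; set m_0=0, q_0=1.
Recurrence: m' = q*a - m,  q' = (d - m'^2)/q,  a' = floor((a_0 + m')/q').
  step 1: m=27, q=53, a=1
  step 2: m=26, q=2, a=26
  step 3: m=26, q=53, a=1
  step 4: m=27, q=1, a=54
a_4 = 2*a_0 = 54, so the period closes here.
sqrt(782) = [27; 1, 26, 1, 54]
Period length = 4

4


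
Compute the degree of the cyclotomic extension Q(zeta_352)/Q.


The degree equals Euler's totient phi(352).
352 = 2^5 * 11
phi(352) = 160

160


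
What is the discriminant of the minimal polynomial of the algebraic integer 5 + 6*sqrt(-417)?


The element 5 + 6*sqrt(-417) has minimal polynomial:
x^2 - 10*x + 15037
Discriminant = (-10)^2 - 4*(15037)
= 100 - 60148
= -60048

-60048


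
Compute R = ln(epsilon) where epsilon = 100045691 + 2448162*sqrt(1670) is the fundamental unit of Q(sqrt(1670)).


epsilon = 100045691 + 2448162*sqrt(1670)
= 2.0009e+08
R = ln(2.0009e+08)
= 19.1143

19.1143


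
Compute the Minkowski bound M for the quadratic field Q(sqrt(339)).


d = 339, d mod 4 = 3, so disc(K) = 4d = 1356; |disc(K)| = 1356
Real quadratic field, so n = 2, s = r2 = 0, r1 = 2
M = (n!/n^n) * (4/pi)^s * sqrt(|disc(K)|) = (2!/2^2) * (4/pi)^0 * sqrt(1356)
= 0.5 * 1.000000 * 36.823905
= 18.4120

18.4120


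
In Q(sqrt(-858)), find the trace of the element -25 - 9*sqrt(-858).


Tr(a + b*sqrt(d)) = (a + b*sqrt(d)) + (a - b*sqrt(d)) = 2a
= 2 * (-25)
= -50

-50


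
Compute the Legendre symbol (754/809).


p = 809 is prime, so compute (754/809) with the reciprocity algorithm (Jacobi-symbol steps: pull out 2s via (2/n), flip via reciprocity, reduce):
  pull out 2: (2/809) = +1  (since 809 mod 8 = 1)
  reciprocity: (377/809) -> +(809/377)
  reduce: (55/377)
  reciprocity: (55/377) -> +(377/55)
  reduce: (47/55)
  reciprocity: (47/55) -> -(55/47)
  reduce: (8/47)
  pull out 2: (2/47) = +1  (since 47 mod 8 = 7)
  pull out 2: (2/47) = +1  (since 47 mod 8 = 7)
  pull out 2: (2/47) = +1  (since 47 mod 8 = 7)
  (1/47) = 1
Product of signs = -1
(754/809) = -1

-1


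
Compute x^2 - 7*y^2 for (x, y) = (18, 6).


x^2 - d*y^2
= 18^2 - 7*6^2
= 324 - 252
= 72

72


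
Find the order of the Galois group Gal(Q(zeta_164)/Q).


|Gal(Q(zeta_164)/Q)| = phi(164)
= 80

80


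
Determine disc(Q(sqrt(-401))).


For K = Q(sqrt(d)) with d squarefree: disc(K) = d if d = 1 mod 4, and disc(K) = 4d if d = 2 or 3 mod 4.
Here d = -401, and d mod 4 = 3.
d = 3 mod 4, not 1 (O_K = Z[sqrt(d)]), so disc(K) = 4d = 4 * (-401) = -1604

-1604


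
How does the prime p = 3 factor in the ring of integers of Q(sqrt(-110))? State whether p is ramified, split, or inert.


K = Q(sqrt(-110)). Since d mod 4 = 2, disc(K) = -440.
Check p | disc: -440 mod 3 = 1.
p does not divide disc. Compute Legendre symbol (d/p):
1^((3-1)/2) mod 3 = 1
(d/p) = 1, so p splits: (p) = P*P' with e=1, f=1, g=2.
Therefore p is split.

split


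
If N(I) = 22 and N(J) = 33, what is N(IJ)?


N(IJ) = N(I) * N(J)
= 22 * 33
= 726

726


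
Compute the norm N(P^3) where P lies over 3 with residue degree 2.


N(P^a) = p^(a*f)
= 3^(3*2)
= 3^6
= 729

729


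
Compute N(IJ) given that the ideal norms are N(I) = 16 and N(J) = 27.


N(IJ) = N(I) * N(J)
= 16 * 27
= 432

432


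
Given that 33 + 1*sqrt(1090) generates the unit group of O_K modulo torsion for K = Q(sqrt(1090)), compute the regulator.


epsilon = 33 + 1*sqrt(1090)
= 66.0151
R = ln(66.0151)
= 4.1899

4.1899


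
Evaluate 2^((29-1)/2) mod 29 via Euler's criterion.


p = 29 is prime and the exponent is (p-1)/2 = 14, so by Euler's criterion 2^14 = (2/29) = +1 or -1 mod 29.
Compute by square-and-multiply:
  14 = 8 + 4 + 2 (binary 1110)
  Repeated squaring mod 29: 2^1 = 2, 2^2 = 4, 2^4 = 16, 2^8 = 24
  2^14 = 2^8 * 2^4 * 2^2 = 24 * 16 * 4 mod 29
    24 * 16 = 384 = 7 mod 29
    7 * 4 = 28 = 28 mod 29
  2^14 = 28 mod 29
Result 28 = p - 1 = -1 mod 29: 2 is a quadratic non-residue mod 29. As a residue in [0, p-1] the value is 28.
2^14 mod 29 = 28

28


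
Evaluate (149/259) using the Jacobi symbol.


Compute (149/259) via quadratic reciprocity:
  reciprocity: (149/259) -> +(259/149)
  reduce: (110/149)
  pull out 2: (2/149) = -1  (since 149 mod 8 = 5)
  reciprocity: (55/149) -> +(149/55)
  reduce: (39/55)
  reciprocity: (39/55) -> -(55/39)
  reduce: (16/39)
  pull out 2: (2/39) = +1  (since 39 mod 8 = 7)
  pull out 2: (2/39) = +1  (since 39 mod 8 = 7)
  pull out 2: (2/39) = +1  (since 39 mod 8 = 7)
  pull out 2: (2/39) = +1  (since 39 mod 8 = 7)
  (1/39) = 1
Product of signs = 1

1


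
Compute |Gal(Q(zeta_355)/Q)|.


|Gal(Q(zeta_355)/Q)| = phi(355)
= 280

280


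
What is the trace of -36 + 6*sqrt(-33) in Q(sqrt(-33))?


Tr(a + b*sqrt(d)) = (a + b*sqrt(d)) + (a - b*sqrt(d)) = 2a
= 2 * (-36)
= -72

-72


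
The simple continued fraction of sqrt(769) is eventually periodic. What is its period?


Run the CF algorithm for sqrt(769).
a_0 = floor(sqrt(769)) = 27; set m_0=0, q_0=1.
Recurrence: m' = q*a - m,  q' = (d - m'^2)/q,  a' = floor((a_0 + m')/q').
  step 1: m=27, q=40, a=1
  step 2: m=13, q=15, a=2
  step 3: m=17, q=32, a=1
  step 4: m=15, q=17, a=2
  step 5: m=19, q=24, a=1
  step 6: m=5, q=31, a=1
  step 7: m=26, q=3, a=17
  step 8: m=25, q=48, a=1
  step 9: m=23, q=5, a=10
  step 10: m=27, q=8, a=6
  step 11: m=21, q=41, a=1
  step 12: m=20, q=9, a=5
  step 13: m=25, q=16, a=3
  step 14: m=23, q=15, a=3
  step 15: m=22, q=19, a=2
  step 16: m=16, q=27, a=1
  step 17: m=11, q=24, a=1
  step 18: m=13, q=25, a=1
  step 19: m=12, q=25, a=1
  step 20: m=13, q=24, a=1
  step 21: m=11, q=27, a=1
  step 22: m=16, q=19, a=2
  step 23: m=22, q=15, a=3
  step 24: m=23, q=16, a=3
  step 25: m=25, q=9, a=5
  step 26: m=20, q=41, a=1
  step 27: m=21, q=8, a=6
  step 28: m=27, q=5, a=10
  step 29: m=23, q=48, a=1
  step 30: m=25, q=3, a=17
  step 31: m=26, q=31, a=1
  step 32: m=5, q=24, a=1
  step 33: m=19, q=17, a=2
  step 34: m=15, q=32, a=1
  step 35: m=17, q=15, a=2
  step 36: m=13, q=40, a=1
  step 37: m=27, q=1, a=54
a_37 = 2*a_0 = 54, so the period closes here.
sqrt(769) = [27; 1, 2, 1, 2, 1, 1, 17, 1, 10, 6, 1, 5, 3, 3, 2, 1, 1, 1, 1, 1, 1, 2, 3, 3, 5, 1, 6, 10, 1, 17, 1, 1, 2, 1, 2, 1, 54]
Period length = 37

37


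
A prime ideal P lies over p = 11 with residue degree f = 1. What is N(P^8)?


N(P^a) = p^(a*f)
= 11^(8*1)
= 11^8
= 214358881

214358881


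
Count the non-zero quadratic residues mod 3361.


For prime p, the number of non-zero quadratic residues is (p-1)/2.
= (3361-1)/2
= 1680

1680


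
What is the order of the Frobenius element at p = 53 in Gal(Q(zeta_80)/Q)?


The Frobenius at p in Gal(Q(zeta_n)/Q) = (Z/nZ)* is the class of p, so its order is ord_80(53), the smallest k >= 1 with 53^k = 1 mod 80.
n = 80 = 2^4 * 5, phi(80) = 32; the order divides phi(n).
Divisors of 32: 1, 2, 4, 8, 16, 32
Repeated squaring mod 80: 53^1 = 53, 53^2 = 9, 53^4 = 1, 53^8 = 1, 53^16 = 1, 53^32 = 1
Test divisors in increasing order:
  k=1: 53^1 = 53 mod 80
  k=2: 53^2 = 9 mod 80
  k=4: 53^4 = 1 mod 80  <- first divisor giving 1
Order = 4

4


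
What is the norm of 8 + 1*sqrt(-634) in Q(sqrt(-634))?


N(a + b*sqrt(d)) = a^2 - d*b^2
= (8)^2 - (-634)*(1)^2
= 64 + 634
= 698

698


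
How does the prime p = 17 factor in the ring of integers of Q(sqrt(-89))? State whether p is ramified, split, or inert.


K = Q(sqrt(-89)). Since d mod 4 = 3, disc(K) = -356.
Check p | disc: -356 mod 17 = 1.
p does not divide disc. Compute Legendre symbol (d/p):
13^((17-1)/2) mod 17 = 1
(d/p) = 1, so p splits: (p) = P*P' with e=1, f=1, g=2.
Therefore p is split.

split


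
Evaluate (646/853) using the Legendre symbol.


p = 853 is prime, so compute (646/853) with the reciprocity algorithm (Jacobi-symbol steps: pull out 2s via (2/n), flip via reciprocity, reduce):
  pull out 2: (2/853) = -1  (since 853 mod 8 = 5)
  reciprocity: (323/853) -> +(853/323)
  reduce: (207/323)
  reciprocity: (207/323) -> -(323/207)
  reduce: (116/207)
  pull out 2: (2/207) = +1  (since 207 mod 8 = 7)
  pull out 2: (2/207) = +1  (since 207 mod 8 = 7)
  reciprocity: (29/207) -> +(207/29)
  reduce: (4/29)
  pull out 2: (2/29) = -1  (since 29 mod 8 = 5)
  pull out 2: (2/29) = -1  (since 29 mod 8 = 5)
  (1/29) = 1
Product of signs = 1
(646/853) = 1

1
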